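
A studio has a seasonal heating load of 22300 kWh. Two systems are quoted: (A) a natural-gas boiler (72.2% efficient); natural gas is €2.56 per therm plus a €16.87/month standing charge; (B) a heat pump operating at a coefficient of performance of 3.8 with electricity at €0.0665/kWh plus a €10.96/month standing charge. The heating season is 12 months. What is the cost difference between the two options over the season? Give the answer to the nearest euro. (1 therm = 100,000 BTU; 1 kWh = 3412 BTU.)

€2379

Heat load = 22300 kWh × 3412 = 76,087,600 BTU
Gas: input = 76,087,600 / 0.722 = 105,384,488 BTU = 1,054 therm → 1,054 × €2.56 = €2,697.84; + 12 × €16.87 standing = €2,900.28
Heat pump: 76,087,600 BTU / 3412 = 22,300 kWh heat; / 3.8 = 5,868 kWh in → × €0.0665 = €390.25; + 12 × €10.96 standing = €521.77
Difference = |€2,900.28 − €521.77| = €2,378.51 ≈ €2379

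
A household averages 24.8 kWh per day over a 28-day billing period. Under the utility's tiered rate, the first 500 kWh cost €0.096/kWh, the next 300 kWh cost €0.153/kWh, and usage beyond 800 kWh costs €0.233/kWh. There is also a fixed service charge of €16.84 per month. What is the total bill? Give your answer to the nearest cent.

€94.58

Usage = 24.8 kWh/day × 28 days = 694.4 kWh
First 500 kWh × €0.096 = €48.00
Next 194.4 kWh × €0.153 = €29.74
Remaining tier: 0 kWh (not reached)
Energy charge = €77.74; + service €16.84 = €94.58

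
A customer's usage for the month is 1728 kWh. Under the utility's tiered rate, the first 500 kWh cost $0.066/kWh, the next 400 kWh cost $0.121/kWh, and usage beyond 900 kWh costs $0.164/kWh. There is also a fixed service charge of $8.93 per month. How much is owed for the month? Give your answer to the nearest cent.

$226.12

First 500 kWh × $0.066 = $33.00
Next 400 kWh × $0.121 = $48.40
Remaining 828 kWh × $0.164 = $135.79
Energy charge = $217.19; + service $8.93 = $226.12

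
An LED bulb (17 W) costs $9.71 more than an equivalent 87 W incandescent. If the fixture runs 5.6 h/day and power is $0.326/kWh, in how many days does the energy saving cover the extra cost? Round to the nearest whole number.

76 days

Power saved = 87 − 17 = 70 W
Daily energy saved = 70 W × 5.6 h = 392 Wh = 0.392 kWh
Daily savings = 0.392 × $0.326 = $0.1278
Payback = $9.71 / $0.1278 per day = 75.98 days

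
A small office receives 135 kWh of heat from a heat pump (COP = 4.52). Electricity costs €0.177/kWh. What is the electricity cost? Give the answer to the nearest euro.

€5

Electrical input = 135 kWh / 4.52 = 29.87 kWh
Cost = 29.87 × €0.177/kWh = €5.29 ≈ €5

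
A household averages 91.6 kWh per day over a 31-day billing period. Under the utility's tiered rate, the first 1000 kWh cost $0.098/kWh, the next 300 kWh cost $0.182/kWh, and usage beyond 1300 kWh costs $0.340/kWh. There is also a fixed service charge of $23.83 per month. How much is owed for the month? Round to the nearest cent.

Usage = 91.6 kWh/day × 31 days = 2839.6 kWh
First 1000 kWh × $0.098 = $98.00
Next 300 kWh × $0.182 = $54.60
Remaining 1539.6 kWh × $0.340 = $523.46
Energy charge = $676.06; + service $23.83 = $699.89

$699.89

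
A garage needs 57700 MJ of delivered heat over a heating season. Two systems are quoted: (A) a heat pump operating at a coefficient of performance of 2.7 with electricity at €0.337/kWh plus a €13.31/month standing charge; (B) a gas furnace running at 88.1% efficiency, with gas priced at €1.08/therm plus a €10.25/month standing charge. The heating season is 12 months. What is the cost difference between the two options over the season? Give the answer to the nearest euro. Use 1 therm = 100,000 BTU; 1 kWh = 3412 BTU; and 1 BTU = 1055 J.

Heat load = 57700 MJ = 57,700,000,000 J / 1055 = 54,691,943 BTU
Gas: input = 54,691,943 / 0.881 = 62,079,391 BTU = 620.8 therm → 620.8 × €1.08 = €670.46; + 12 × €10.25 standing = €793.46
Heat pump: 54,691,943 BTU / 3412 = 16,030 kWh heat; / 2.7 = 5,937 kWh in → × €0.337 = €2,000.69; + 12 × €13.31 standing = €2,160.41
Difference = |€793.46 − €2,160.41| = €1,366.96 ≈ €1367

€1367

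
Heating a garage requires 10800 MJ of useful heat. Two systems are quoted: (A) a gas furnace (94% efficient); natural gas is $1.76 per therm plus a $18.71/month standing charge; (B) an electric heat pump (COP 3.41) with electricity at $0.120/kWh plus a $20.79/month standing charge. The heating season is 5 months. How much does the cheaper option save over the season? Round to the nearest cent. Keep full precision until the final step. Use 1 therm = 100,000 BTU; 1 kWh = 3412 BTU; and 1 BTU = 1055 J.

Heat load = 10800 MJ = 10,800,000,000 J / 1055 = 10,236,967 BTU
Gas: input = 10,236,967 / 0.94 = 10,890,390 BTU = 108.9 therm → 108.9 × $1.76 = $191.67; + 5 × $18.71 standing = $285.22
Heat pump: 10,236,967 BTU / 3412 = 3,000 kWh heat; / 3.41 = 879.8 kWh in → × $0.120 = $105.58; + 5 × $20.79 standing = $209.53
Difference = |$285.22 − $209.53| = $75.69

$75.69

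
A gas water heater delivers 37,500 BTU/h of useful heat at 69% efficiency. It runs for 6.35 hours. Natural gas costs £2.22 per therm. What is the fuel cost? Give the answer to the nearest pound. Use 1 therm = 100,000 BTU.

Heat delivered = 37,500 BTU/h × 6.35 h = 238,125 BTU
Gas input = 238,125 / 0.69 = 345,109 BTU
= 345,109 / 100,000 = 3.451 therm
Cost = 3.451 × £2.22/therm = £7.66 ≈ £8

£8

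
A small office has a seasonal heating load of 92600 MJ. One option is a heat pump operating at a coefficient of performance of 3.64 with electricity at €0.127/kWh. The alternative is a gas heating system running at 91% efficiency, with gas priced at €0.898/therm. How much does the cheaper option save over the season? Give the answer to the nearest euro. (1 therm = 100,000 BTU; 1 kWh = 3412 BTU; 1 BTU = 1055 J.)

€31

Heat load = 92600 MJ = 92,600,000,000 J / 1055 = 87,772,512 BTU
Gas: input = 87,772,512 / 0.91 = 96,453,310 BTU = 964.5 therm → 964.5 × €0.898 = €866.15
Heat pump: 87,772,512 BTU / 3412 = 25,720 kWh heat; / 3.64 = 7,067 kWh in → × €0.127 = €897.54
Difference = |€866.15 − €897.54| = €31.39 ≈ €31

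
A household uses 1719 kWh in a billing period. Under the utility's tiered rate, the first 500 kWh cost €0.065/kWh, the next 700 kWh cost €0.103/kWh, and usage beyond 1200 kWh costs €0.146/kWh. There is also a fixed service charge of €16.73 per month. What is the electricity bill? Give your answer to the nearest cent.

€197.10

First 500 kWh × €0.065 = €32.50
Next 700 kWh × €0.103 = €72.10
Remaining 519 kWh × €0.146 = €75.77
Energy charge = €180.37; + service €16.73 = €197.10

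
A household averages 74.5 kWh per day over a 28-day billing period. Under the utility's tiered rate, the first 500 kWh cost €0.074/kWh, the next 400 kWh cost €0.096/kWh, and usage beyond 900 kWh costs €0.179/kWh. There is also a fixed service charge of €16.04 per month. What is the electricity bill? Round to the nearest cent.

€303.73

Usage = 74.5 kWh/day × 28 days = 2086 kWh
First 500 kWh × €0.074 = €37.00
Next 400 kWh × €0.096 = €38.40
Remaining 1186 kWh × €0.179 = €212.29
Energy charge = €287.69; + service €16.04 = €303.73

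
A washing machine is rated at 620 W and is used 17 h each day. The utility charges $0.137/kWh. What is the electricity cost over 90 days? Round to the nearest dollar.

$130

Energy = 620 W × 17 h/day × 90 days = 948,600 Wh = 948.6 kWh
Cost = 948.6 kWh × $0.137/kWh = $129.96 ≈ $130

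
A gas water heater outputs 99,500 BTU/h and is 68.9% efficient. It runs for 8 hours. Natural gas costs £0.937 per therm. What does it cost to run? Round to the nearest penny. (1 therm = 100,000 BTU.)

Heat delivered = 99,500 BTU/h × 8 h = 796,000 BTU
Gas input = 796,000 / 0.689 = 1,155,298 BTU
= 1,155,298 / 100,000 = 11.55 therm
Cost = 11.55 × £0.937/therm = £10.83

£10.83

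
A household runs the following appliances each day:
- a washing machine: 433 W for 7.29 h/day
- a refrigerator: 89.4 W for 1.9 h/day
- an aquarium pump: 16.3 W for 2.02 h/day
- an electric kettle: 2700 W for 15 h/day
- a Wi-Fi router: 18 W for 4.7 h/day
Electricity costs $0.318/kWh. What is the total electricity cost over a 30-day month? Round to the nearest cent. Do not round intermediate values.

washing machine: 433 W × 7.29 h × 30 d = 94,697 Wh = 94.7 kWh
refrigerator: 89.4 W × 1.9 h × 30 d = 5,096 Wh = 5.096 kWh
aquarium pump: 16.3 W × 2.02 h × 30 d = 988 Wh = 0.9878 kWh
electric kettle: 2700 W × 15 h × 30 d = 1,215,000 Wh = 1,215 kWh
Wi-Fi router: 18 W × 4.7 h × 30 d = 2,538 Wh = 2.538 kWh
Total energy = 94.7 + 5.096 + 0.9878 + 1,215 + 2.538 = 1,318 kWh
Cost = 1,318 kWh × $0.318 = $419.23

$419.23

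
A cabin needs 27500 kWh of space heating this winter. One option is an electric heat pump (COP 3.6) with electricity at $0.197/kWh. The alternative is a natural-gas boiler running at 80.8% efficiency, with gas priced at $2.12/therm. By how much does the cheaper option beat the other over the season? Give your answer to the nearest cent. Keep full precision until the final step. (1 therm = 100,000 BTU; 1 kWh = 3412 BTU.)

$957.02

Heat load = 27500 kWh × 3412 = 93,830,000 BTU
Gas: input = 93,830,000 / 0.808 = 116,126,238 BTU = 1,161 therm → 1,161 × $2.12 = $2,461.88
Heat pump: 93,830,000 BTU / 3412 = 27,500 kWh heat; / 3.6 = 7,639 kWh in → × $0.197 = $1,504.86
Difference = |$2,461.88 − $1,504.86| = $957.02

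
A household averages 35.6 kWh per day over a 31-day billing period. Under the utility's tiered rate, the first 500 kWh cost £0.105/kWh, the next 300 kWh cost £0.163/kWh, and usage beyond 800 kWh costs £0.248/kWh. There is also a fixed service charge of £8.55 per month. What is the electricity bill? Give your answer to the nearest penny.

£185.24

Usage = 35.6 kWh/day × 31 days = 1103.6 kWh
First 500 kWh × £0.105 = £52.50
Next 300 kWh × £0.163 = £48.90
Remaining 303.6 kWh × £0.248 = £75.29
Energy charge = £176.69; + service £8.55 = £185.24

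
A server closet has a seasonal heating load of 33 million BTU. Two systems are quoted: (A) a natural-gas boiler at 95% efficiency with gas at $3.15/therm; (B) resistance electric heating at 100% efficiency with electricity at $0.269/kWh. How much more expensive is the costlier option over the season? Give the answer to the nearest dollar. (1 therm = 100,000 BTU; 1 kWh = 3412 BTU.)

Heat load = 33 × 10⁶ BTU = 33,000,000 BTU
Gas: input = 33,000,000 / 0.95 = 34,736,842 BTU = 347.4 therm → 347.4 × $3.15 = $1,094.21
Electric: 33,000,000 BTU / 3412 = 9,672 kWh → × $0.269 = $2,601.70
Difference = |$1,094.21 − $2,601.70| = $1,507.49 ≈ $1507

$1507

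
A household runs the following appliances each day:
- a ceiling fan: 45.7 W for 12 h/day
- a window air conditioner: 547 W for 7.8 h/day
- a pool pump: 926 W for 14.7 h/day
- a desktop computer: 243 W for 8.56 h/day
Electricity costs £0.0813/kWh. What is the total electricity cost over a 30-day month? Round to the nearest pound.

ceiling fan: 45.7 W × 12 h × 30 d = 16,452 Wh = 16.45 kWh
window air conditioner: 547 W × 7.8 h × 30 d = 127,998 Wh = 128 kWh
pool pump: 926 W × 14.7 h × 30 d = 408,366 Wh = 408.4 kWh
desktop computer: 243 W × 8.56 h × 30 d = 62,402 Wh = 62.4 kWh
Total energy = 16.45 + 128 + 408.4 + 62.4 = 615.2 kWh
Cost = 615.2 kWh × £0.0813 = £50.02 ≈ £50

£50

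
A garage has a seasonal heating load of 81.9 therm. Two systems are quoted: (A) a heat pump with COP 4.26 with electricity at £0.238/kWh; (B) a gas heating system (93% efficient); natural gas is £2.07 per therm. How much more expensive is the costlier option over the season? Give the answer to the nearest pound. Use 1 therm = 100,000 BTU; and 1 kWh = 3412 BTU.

£48

Heat load = 81.9 therm × 100,000 = 8,190,000 BTU
Gas: input = 8,190,000 / 0.93 = 8,806,452 BTU = 88.06 therm → 88.06 × £2.07 = £182.29
Heat pump: 8,190,000 BTU / 3412 = 2,400 kWh heat; / 4.26 = 563.5 kWh in → × £0.238 = £134.10
Difference = |£182.29 − £134.10| = £48.19 ≈ £48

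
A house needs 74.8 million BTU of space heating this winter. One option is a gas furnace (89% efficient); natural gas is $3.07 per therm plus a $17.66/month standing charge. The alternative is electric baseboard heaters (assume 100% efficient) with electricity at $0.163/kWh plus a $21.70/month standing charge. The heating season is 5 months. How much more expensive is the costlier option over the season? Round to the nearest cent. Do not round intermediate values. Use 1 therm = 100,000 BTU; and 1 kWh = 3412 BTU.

$1013.41

Heat load = 74.8 × 10⁶ BTU = 74,800,000 BTU
Gas: input = 74,800,000 / 0.89 = 84,044,944 BTU = 840.4 therm → 840.4 × $3.07 = $2,580.18; + 5 × $17.66 standing = $2,668.48
Electric: 74,800,000 BTU / 3412 = 21,920 kWh → × $0.163 = $3,573.39; + 5 × $21.70 standing = $3,681.89
Difference = |$2,668.48 − $3,681.89| = $1,013.41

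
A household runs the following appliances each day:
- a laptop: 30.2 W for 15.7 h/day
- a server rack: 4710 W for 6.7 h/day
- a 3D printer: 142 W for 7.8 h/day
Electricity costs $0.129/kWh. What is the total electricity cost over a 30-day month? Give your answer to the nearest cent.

laptop: 30.2 W × 15.7 h × 30 d = 14,224 Wh = 14.22 kWh
server rack: 4710 W × 6.7 h × 30 d = 946,710 Wh = 946.7 kWh
3D printer: 142 W × 7.8 h × 30 d = 33,228 Wh = 33.23 kWh
Total energy = 14.22 + 946.7 + 33.23 = 994.2 kWh
Cost = 994.2 kWh × $0.129 = $128.25

$128.25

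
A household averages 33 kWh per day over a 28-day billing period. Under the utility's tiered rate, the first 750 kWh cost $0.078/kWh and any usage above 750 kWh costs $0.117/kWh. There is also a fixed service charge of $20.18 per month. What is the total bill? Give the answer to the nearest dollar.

$99

Usage = 33 kWh/day × 28 days = 924 kWh
First 750 kWh × $0.078 = $58.50
Remaining 174 kWh × $0.117 = $20.36
Energy charge = $78.86; + service $20.18 = $99.04 ≈ $99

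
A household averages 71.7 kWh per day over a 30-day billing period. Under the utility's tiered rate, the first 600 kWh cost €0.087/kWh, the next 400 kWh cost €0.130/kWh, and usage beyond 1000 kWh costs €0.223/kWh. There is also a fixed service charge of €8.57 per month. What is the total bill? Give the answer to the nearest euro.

Usage = 71.7 kWh/day × 30 days = 2151 kWh
First 600 kWh × €0.087 = €52.20
Next 400 kWh × €0.130 = €52.00
Remaining 1151 kWh × €0.223 = €256.67
Energy charge = €360.87; + service €8.57 = €369.44 ≈ €369

€369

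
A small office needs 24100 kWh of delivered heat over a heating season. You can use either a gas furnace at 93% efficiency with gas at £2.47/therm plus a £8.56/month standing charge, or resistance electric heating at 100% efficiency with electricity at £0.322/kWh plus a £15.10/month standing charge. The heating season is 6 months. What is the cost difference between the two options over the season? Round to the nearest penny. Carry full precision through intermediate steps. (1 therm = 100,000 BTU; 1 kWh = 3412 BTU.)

£5615.50

Heat load = 24100 kWh × 3412 = 82,229,200 BTU
Gas: input = 82,229,200 / 0.93 = 88,418,495 BTU = 884.2 therm → 884.2 × £2.47 = £2,183.94; + 6 × £8.56 standing = £2,235.30
Electric: 82,229,200 BTU / 3412 = 24,100 kWh → × £0.322 = £7,760.20; + 6 × £15.10 standing = £7,850.80
Difference = |£2,235.30 − £7,850.80| = £5,615.50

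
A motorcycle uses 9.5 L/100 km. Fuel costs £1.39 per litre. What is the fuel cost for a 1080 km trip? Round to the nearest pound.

£143

Fuel = 9.5 L/100 km × 1080 km / 100 = 102.6 L
Cost = 102.6 L × £1.39/L = £142.61 ≈ £143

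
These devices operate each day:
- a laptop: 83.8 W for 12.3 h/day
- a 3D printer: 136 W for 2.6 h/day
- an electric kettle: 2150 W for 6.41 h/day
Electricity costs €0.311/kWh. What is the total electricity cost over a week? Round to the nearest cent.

laptop: 83.8 W × 12.3 h × 7 d = 7,215 Wh = 7.215 kWh
3D printer: 136 W × 2.6 h × 7 d = 2,475 Wh = 2.475 kWh
electric kettle: 2150 W × 6.41 h × 7 d = 96,470 Wh = 96.47 kWh
Total energy = 7.215 + 2.475 + 96.47 = 106.2 kWh
Cost = 106.2 kWh × €0.311 = €33.02

€33.02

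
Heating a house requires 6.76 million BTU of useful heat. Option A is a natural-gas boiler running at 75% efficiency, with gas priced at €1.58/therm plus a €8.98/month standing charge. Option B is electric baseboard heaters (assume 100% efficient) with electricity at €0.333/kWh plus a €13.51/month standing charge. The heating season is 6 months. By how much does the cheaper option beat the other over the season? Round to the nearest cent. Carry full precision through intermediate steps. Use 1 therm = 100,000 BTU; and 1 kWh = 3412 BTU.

€544.52

Heat load = 6.76 × 10⁶ BTU = 6,760,000 BTU
Gas: input = 6,760,000 / 0.75 = 9,013,333 BTU = 90.13 therm → 90.13 × €1.58 = €142.41; + 6 × €8.98 standing = €196.29
Electric: 6,760,000 BTU / 3412 = 1,981 kWh → × €0.333 = €659.75; + 6 × €13.51 standing = €740.81
Difference = |€196.29 − €740.81| = €544.52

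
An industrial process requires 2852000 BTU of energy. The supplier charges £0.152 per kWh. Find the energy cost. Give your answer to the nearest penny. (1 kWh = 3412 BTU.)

2852000 BTU × (0.00029308 kWh/BTU) = 835.9 kWh
Cost = 835.9 kWh × £0.152/kWh = £127.05

£127.05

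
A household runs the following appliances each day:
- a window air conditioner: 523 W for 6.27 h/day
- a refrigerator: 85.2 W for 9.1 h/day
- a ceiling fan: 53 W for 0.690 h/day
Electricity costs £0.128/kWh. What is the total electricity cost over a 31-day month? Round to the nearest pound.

£16

window air conditioner: 523 W × 6.27 h × 31 d = 101,656 Wh = 101.7 kWh
refrigerator: 85.2 W × 9.1 h × 31 d = 24,035 Wh = 24.03 kWh
ceiling fan: 53 W × 0.690 h × 31 d = 1,134 Wh = 1.134 kWh
Total energy = 101.7 + 24.03 + 1.134 = 126.8 kWh
Cost = 126.8 kWh × £0.128 = £16.23 ≈ £16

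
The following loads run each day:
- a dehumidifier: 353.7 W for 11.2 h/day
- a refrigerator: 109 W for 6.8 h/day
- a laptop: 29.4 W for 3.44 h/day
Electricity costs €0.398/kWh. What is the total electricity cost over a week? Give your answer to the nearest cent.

dehumidifier: 353.7 W × 11.2 h × 7 d = 27,730 Wh = 27.73 kWh
refrigerator: 109 W × 6.8 h × 7 d = 5,188 Wh = 5.188 kWh
laptop: 29.4 W × 3.44 h × 7 d = 708 Wh = 0.708 kWh
Total energy = 27.73 + 5.188 + 0.708 = 33.63 kWh
Cost = 33.63 kWh × €0.398 = €13.38

€13.38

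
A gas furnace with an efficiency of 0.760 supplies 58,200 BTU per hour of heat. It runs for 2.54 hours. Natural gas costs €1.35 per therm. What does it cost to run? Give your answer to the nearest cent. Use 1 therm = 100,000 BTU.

€2.63

Heat delivered = 58,200 BTU/h × 2.54 h = 147,828 BTU
Gas input = 147,828 / 0.760 = 194,511 BTU
= 194,511 / 100,000 = 1.945 therm
Cost = 1.945 × €1.35/therm = €2.63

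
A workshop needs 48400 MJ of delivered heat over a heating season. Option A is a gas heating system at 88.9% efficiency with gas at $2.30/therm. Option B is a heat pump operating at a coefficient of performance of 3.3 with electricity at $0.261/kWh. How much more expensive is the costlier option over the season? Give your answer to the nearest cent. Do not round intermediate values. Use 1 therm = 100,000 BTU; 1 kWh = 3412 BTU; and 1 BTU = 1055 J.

Heat load = 48400 MJ = 48,400,000,000 J / 1055 = 45,876,777 BTU
Gas: input = 45,876,777 / 0.889 = 51,604,924 BTU = 516 therm → 516 × $2.30 = $1,186.91
Heat pump: 45,876,777 BTU / 3412 = 13,450 kWh heat; / 3.3 = 4,074 kWh in → × $0.261 = $1,063.43
Difference = |$1,186.91 − $1,063.43| = $123.48

$123.48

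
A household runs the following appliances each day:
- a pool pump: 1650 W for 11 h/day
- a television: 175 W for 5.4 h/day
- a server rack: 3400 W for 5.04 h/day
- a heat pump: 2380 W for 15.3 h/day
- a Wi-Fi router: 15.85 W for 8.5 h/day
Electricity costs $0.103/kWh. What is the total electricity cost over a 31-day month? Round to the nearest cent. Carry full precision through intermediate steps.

$232.39

pool pump: 1650 W × 11 h × 31 d = 562,650 Wh = 562.6 kWh
television: 175 W × 5.4 h × 31 d = 29,295 Wh = 29.3 kWh
server rack: 3400 W × 5.04 h × 31 d = 531,216 Wh = 531.2 kWh
heat pump: 2380 W × 15.3 h × 31 d = 1,128,834 Wh = 1,129 kWh
Wi-Fi router: 15.85 W × 8.5 h × 31 d = 4,176 Wh = 4.176 kWh
Total energy = 562.6 + 29.3 + 531.2 + 1,129 + 4.176 = 2,256 kWh
Cost = 2,256 kWh × $0.103 = $232.39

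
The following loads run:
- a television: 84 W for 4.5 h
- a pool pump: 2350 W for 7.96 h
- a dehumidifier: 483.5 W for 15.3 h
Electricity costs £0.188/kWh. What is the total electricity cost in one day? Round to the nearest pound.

£5

television: 84 W × 4.5 h = 378 Wh = 0.378 kWh
pool pump: 2350 W × 7.96 h = 18,706 Wh = 18.71 kWh
dehumidifier: 483.5 W × 15.3 h = 7,398 Wh = 7.398 kWh
Total energy = 0.378 + 18.71 + 7.398 = 26.48 kWh
Cost = 26.48 kWh × £0.188 = £4.98 ≈ £5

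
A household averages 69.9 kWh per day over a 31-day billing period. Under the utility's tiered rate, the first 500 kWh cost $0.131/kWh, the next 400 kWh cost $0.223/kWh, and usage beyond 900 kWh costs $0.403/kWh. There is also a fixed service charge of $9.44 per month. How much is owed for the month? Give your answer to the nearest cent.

Usage = 69.9 kWh/day × 31 days = 2166.9 kWh
First 500 kWh × $0.131 = $65.50
Next 400 kWh × $0.223 = $89.20
Remaining 1266.9 kWh × $0.403 = $510.56
Energy charge = $665.26; + service $9.44 = $674.70

$674.70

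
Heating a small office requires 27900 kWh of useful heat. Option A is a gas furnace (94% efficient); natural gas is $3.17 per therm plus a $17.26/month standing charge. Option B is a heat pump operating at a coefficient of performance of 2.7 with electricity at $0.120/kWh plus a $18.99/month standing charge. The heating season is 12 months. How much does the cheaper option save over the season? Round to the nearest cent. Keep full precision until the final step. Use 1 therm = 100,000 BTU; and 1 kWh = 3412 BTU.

$1949.53

Heat load = 27900 kWh × 3412 = 95,194,800 BTU
Gas: input = 95,194,800 / 0.940 = 101,271,064 BTU = 1,013 therm → 1,013 × $3.17 = $3,210.29; + 12 × $17.26 standing = $3,417.41
Heat pump: 95,194,800 BTU / 3412 = 27,900 kWh heat; / 2.7 = 10,330 kWh in → × $0.120 = $1,240.00; + 12 × $18.99 standing = $1,467.88
Difference = |$3,417.41 − $1,467.88| = $1,949.53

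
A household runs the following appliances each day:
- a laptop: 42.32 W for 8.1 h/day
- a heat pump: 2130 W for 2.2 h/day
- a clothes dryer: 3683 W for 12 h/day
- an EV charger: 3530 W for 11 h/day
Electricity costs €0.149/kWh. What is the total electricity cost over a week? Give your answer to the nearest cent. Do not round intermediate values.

laptop: 42.32 W × 8.1 h × 7 d = 2,400 Wh = 2.4 kWh
heat pump: 2130 W × 2.2 h × 7 d = 32,802 Wh = 32.8 kWh
clothes dryer: 3683 W × 12 h × 7 d = 309,372 Wh = 309.4 kWh
EV charger: 3530 W × 11 h × 7 d = 271,810 Wh = 271.8 kWh
Total energy = 2.4 + 32.8 + 309.4 + 271.8 = 616.4 kWh
Cost = 616.4 kWh × €0.149 = €91.84

€91.84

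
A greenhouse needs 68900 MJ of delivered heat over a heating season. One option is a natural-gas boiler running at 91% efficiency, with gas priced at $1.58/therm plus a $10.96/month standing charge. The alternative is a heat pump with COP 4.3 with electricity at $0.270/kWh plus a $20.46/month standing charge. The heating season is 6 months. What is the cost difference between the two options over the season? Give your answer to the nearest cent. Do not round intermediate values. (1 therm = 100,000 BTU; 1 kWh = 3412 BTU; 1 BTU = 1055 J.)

Heat load = 68900 MJ = 68,900,000,000 J / 1055 = 65,308,057 BTU
Gas: input = 65,308,057 / 0.910 = 71,767,095 BTU = 717.7 therm → 717.7 × $1.58 = $1,133.92; + 6 × $10.96 standing = $1,199.68
Heat pump: 65,308,057 BTU / 3412 = 19,140 kWh heat; / 4.3 = 4,451 kWh in → × $0.270 = $1,201.86; + 6 × $20.46 standing = $1,324.62
Difference = |$1,199.68 − $1,324.62| = $124.94

$124.94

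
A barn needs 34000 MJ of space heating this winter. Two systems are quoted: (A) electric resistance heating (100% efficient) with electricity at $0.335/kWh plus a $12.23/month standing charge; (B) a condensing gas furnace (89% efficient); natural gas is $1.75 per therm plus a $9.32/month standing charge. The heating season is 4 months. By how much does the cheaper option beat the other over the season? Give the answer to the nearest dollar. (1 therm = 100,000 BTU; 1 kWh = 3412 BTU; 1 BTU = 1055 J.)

$2542

Heat load = 34000 MJ = 34,000,000,000 J / 1055 = 32,227,488 BTU
Gas: input = 32,227,488 / 0.89 = 36,210,661 BTU = 362.1 therm → 362.1 × $1.75 = $633.69; + 4 × $9.32 standing = $670.97
Electric: 32,227,488 BTU / 3412 = 9,445 kWh → × $0.335 = $3,164.19; + 4 × $12.23 standing = $3,213.11
Difference = |$670.97 − $3,213.11| = $2,542.14 ≈ $2542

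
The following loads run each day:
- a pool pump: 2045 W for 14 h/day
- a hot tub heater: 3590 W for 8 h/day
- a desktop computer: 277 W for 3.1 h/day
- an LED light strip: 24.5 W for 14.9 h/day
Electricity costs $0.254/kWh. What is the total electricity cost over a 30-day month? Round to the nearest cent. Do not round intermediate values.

$446.33

pool pump: 2045 W × 14 h × 30 d = 858,900 Wh = 858.9 kWh
hot tub heater: 3590 W × 8 h × 30 d = 861,600 Wh = 861.6 kWh
desktop computer: 277 W × 3.1 h × 30 d = 25,761 Wh = 25.76 kWh
LED light strip: 24.5 W × 14.9 h × 30 d = 10,952 Wh = 10.95 kWh
Total energy = 858.9 + 861.6 + 25.76 + 10.95 = 1,757 kWh
Cost = 1,757 kWh × $0.254 = $446.33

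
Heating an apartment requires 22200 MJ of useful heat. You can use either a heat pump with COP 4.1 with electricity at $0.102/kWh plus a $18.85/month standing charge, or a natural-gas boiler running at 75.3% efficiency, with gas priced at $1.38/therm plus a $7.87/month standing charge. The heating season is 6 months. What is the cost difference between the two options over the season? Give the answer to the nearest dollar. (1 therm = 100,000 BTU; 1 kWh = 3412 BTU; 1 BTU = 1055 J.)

Heat load = 22200 MJ = 22,200,000,000 J / 1055 = 21,042,654 BTU
Gas: input = 21,042,654 / 0.753 = 27,945,092 BTU = 279.5 therm → 279.5 × $1.38 = $385.64; + 6 × $7.87 standing = $432.86
Heat pump: 21,042,654 BTU / 3412 = 6,167 kWh heat; / 4.1 = 1,504 kWh in → × $0.102 = $153.43; + 6 × $18.85 standing = $266.53
Difference = |$432.86 − $266.53| = $166.33 ≈ $166

$166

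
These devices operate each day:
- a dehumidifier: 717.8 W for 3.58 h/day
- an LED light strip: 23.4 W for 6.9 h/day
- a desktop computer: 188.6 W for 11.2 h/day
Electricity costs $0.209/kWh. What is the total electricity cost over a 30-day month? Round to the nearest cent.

dehumidifier: 717.8 W × 3.58 h × 30 d = 77,092 Wh = 77.09 kWh
LED light strip: 23.4 W × 6.9 h × 30 d = 4,844 Wh = 4.844 kWh
desktop computer: 188.6 W × 11.2 h × 30 d = 63,370 Wh = 63.37 kWh
Total energy = 77.09 + 4.844 + 63.37 = 145.3 kWh
Cost = 145.3 kWh × $0.209 = $30.37

$30.37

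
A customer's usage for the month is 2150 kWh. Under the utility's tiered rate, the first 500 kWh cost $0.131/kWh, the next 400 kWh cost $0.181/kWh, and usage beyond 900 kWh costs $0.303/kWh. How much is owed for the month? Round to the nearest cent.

$516.65

First 500 kWh × $0.131 = $65.50
Next 400 kWh × $0.181 = $72.40
Remaining 1250 kWh × $0.303 = $378.75
Total = $516.65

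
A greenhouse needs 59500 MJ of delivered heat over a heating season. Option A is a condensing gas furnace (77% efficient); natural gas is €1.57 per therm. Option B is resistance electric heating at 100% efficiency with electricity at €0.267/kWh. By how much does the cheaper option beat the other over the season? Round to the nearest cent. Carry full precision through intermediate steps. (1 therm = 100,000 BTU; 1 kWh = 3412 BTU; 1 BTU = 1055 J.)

Heat load = 59500 MJ = 59,500,000,000 J / 1055 = 56,398,104 BTU
Gas: input = 56,398,104 / 0.77 = 73,244,291 BTU = 732.4 therm → 732.4 × €1.57 = €1,149.94
Electric: 56,398,104 BTU / 3412 = 16,530 kWh → × €0.267 = €4,413.33
Difference = |€1,149.94 − €4,413.33| = €3,263.40

€3263.40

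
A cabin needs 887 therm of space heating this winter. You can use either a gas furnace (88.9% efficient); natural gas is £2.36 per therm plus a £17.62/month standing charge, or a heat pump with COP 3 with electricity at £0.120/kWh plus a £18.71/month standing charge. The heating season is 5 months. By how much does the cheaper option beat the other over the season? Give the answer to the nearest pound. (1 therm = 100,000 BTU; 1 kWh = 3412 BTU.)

£1309

Heat load = 887 therm × 100,000 = 88,700,000 BTU
Gas: input = 88,700,000 / 0.889 = 99,775,028 BTU = 997.8 therm → 997.8 × £2.36 = £2,354.69; + 5 × £17.62 standing = £2,442.79
Heat pump: 88,700,000 BTU / 3412 = 26,000 kWh heat; / 3 = 8,665 kWh in → × £0.120 = £1,039.86; + 5 × £18.71 standing = £1,133.41
Difference = |£2,442.79 − £1,133.41| = £1,309.38 ≈ £1309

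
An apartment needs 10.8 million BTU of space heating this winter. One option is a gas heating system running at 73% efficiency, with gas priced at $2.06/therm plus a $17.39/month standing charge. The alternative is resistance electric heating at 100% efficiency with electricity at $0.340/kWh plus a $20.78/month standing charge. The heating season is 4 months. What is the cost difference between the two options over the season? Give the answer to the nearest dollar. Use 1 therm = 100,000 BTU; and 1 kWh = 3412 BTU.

Heat load = 10.8 × 10⁶ BTU = 10,800,000 BTU
Gas: input = 10,800,000 / 0.73 = 14,794,521 BTU = 147.9 therm → 147.9 × $2.06 = $304.77; + 4 × $17.39 standing = $374.33
Electric: 10,800,000 BTU / 3412 = 3,165 kWh → × $0.340 = $1,076.20; + 4 × $20.78 standing = $1,159.32
Difference = |$374.33 − $1,159.32| = $784.99 ≈ $785

$785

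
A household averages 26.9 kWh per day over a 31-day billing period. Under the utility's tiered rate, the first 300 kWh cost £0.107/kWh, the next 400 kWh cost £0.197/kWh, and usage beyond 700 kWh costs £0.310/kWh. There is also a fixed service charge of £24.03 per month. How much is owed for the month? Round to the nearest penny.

Usage = 26.9 kWh/day × 31 days = 833.9 kWh
First 300 kWh × £0.107 = £32.10
Next 400 kWh × £0.197 = £78.80
Remaining 133.9 kWh × £0.310 = £41.51
Energy charge = £152.41; + service £24.03 = £176.44

£176.44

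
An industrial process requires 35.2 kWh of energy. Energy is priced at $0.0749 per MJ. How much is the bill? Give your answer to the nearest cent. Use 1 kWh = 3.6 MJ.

$9.49

35.2 kWh × (3.6 MJ/kWh) = 126.7 MJ
Cost = 126.7 MJ × $0.0749/MJ = $9.49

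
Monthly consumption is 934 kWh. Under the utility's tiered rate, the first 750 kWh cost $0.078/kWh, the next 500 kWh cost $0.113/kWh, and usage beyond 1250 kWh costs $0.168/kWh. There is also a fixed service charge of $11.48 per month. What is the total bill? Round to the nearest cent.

First 750 kWh × $0.078 = $58.50
Next 184 kWh × $0.113 = $20.79
Remaining tier: 0 kWh (not reached)
Energy charge = $79.29; + service $11.48 = $90.77

$90.77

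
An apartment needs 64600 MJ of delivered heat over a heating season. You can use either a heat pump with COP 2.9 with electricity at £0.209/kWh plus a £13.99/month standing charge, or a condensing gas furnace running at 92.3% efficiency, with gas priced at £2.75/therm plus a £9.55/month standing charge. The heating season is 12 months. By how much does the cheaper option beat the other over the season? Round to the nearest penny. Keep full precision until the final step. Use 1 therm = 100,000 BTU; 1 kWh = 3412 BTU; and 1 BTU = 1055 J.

£477.72

Heat load = 64600 MJ = 64,600,000,000 J / 1055 = 61,232,227 BTU
Gas: input = 61,232,227 / 0.923 = 66,340,441 BTU = 663.4 therm → 663.4 × £2.75 = £1,824.36; + 12 × £9.55 standing = £1,938.96
Heat pump: 61,232,227 BTU / 3412 = 17,950 kWh heat; / 2.9 = 6,188 kWh in → × £0.209 = £1,293.36; + 12 × £13.99 standing = £1,461.24
Difference = |£1,938.96 − £1,461.24| = £477.72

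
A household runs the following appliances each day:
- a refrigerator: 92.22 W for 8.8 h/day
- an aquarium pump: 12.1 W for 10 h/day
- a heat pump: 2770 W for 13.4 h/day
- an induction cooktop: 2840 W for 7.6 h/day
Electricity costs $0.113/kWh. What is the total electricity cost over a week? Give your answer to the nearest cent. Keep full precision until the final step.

$47.17

refrigerator: 92.22 W × 8.8 h × 7 d = 5,681 Wh = 5.681 kWh
aquarium pump: 12.1 W × 10 h × 7 d = 847 Wh = 0.847 kWh
heat pump: 2770 W × 13.4 h × 7 d = 259,826 Wh = 259.8 kWh
induction cooktop: 2840 W × 7.6 h × 7 d = 151,088 Wh = 151.1 kWh
Total energy = 5.681 + 0.847 + 259.8 + 151.1 = 417.4 kWh
Cost = 417.4 kWh × $0.113 = $47.17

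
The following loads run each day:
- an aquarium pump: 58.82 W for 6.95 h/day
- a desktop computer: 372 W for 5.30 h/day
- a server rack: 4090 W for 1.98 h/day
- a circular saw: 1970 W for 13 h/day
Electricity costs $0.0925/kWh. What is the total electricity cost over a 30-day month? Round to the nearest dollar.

aquarium pump: 58.82 W × 6.95 h × 30 d = 12,264 Wh = 12.26 kWh
desktop computer: 372 W × 5.30 h × 30 d = 59,148 Wh = 59.15 kWh
server rack: 4090 W × 1.98 h × 30 d = 242,946 Wh = 242.9 kWh
circular saw: 1970 W × 13 h × 30 d = 768,300 Wh = 768.3 kWh
Total energy = 12.26 + 59.15 + 242.9 + 768.3 = 1,083 kWh
Cost = 1,083 kWh × $0.0925 = $100.15 ≈ $100

$100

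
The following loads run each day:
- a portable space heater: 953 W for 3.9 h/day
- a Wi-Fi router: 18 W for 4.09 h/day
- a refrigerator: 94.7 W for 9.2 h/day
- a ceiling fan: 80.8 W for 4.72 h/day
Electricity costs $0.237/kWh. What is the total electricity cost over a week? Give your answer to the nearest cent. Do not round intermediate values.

portable space heater: 953 W × 3.9 h × 7 d = 26,017 Wh = 26.02 kWh
Wi-Fi router: 18 W × 4.09 h × 7 d = 515 Wh = 0.5153 kWh
refrigerator: 94.7 W × 9.2 h × 7 d = 6,099 Wh = 6.099 kWh
ceiling fan: 80.8 W × 4.72 h × 7 d = 2,670 Wh = 2.67 kWh
Total energy = 26.02 + 0.5153 + 6.099 + 2.67 = 35.3 kWh
Cost = 35.3 kWh × $0.237 = $8.37

$8.37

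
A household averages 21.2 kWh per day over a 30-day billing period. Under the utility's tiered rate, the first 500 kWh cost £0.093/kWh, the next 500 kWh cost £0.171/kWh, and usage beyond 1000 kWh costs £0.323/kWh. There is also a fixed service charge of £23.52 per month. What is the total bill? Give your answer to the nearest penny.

Usage = 21.2 kWh/day × 30 days = 636 kWh
First 500 kWh × £0.093 = £46.50
Next 136 kWh × £0.171 = £23.26
Remaining tier: 0 kWh (not reached)
Energy charge = £69.76; + service £23.52 = £93.28

£93.28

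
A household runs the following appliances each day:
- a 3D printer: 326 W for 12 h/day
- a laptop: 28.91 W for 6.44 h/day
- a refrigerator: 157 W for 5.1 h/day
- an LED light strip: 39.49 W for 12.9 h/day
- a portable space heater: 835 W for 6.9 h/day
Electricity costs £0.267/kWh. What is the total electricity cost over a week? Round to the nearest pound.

£21

3D printer: 326 W × 12 h × 7 d = 27,384 Wh = 27.38 kWh
laptop: 28.91 W × 6.44 h × 7 d = 1,303 Wh = 1.303 kWh
refrigerator: 157 W × 5.1 h × 7 d = 5,605 Wh = 5.605 kWh
LED light strip: 39.49 W × 12.9 h × 7 d = 3,566 Wh = 3.566 kWh
portable space heater: 835 W × 6.9 h × 7 d = 40,330 Wh = 40.33 kWh
Total energy = 27.38 + 1.303 + 5.605 + 3.566 + 40.33 = 78.19 kWh
Cost = 78.19 kWh × £0.267 = £20.88 ≈ £21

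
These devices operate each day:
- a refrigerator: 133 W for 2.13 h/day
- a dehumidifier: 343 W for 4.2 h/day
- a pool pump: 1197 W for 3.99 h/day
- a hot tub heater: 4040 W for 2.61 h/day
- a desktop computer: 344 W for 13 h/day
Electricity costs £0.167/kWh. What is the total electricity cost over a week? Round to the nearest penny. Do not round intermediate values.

refrigerator: 133 W × 2.13 h × 7 d = 1,983 Wh = 1.983 kWh
dehumidifier: 343 W × 4.2 h × 7 d = 10,084 Wh = 10.08 kWh
pool pump: 1197 W × 3.99 h × 7 d = 33,432 Wh = 33.43 kWh
hot tub heater: 4040 W × 2.61 h × 7 d = 73,811 Wh = 73.81 kWh
desktop computer: 344 W × 13 h × 7 d = 31,304 Wh = 31.3 kWh
Total energy = 1.983 + 10.08 + 33.43 + 73.81 + 31.3 = 150.6 kWh
Cost = 150.6 kWh × £0.167 = £25.15

£25.15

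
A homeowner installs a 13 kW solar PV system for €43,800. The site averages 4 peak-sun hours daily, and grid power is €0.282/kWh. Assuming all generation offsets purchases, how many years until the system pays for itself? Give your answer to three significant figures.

Daily generation = 13 kW × 4 h = 52 kWh
Annual generation = 52 × 365 = 18980 kWh
Annual savings = 18980 × €0.282 = €5,352.36
Payback = €43,800 / €5,352.36 = 8.18 years

8.18 years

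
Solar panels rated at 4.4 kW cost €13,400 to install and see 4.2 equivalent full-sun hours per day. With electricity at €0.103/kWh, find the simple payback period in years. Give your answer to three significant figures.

19.3 years

Daily generation = 4.4 kW × 4.2 h = 18.48 kWh
Annual generation = 18.48 × 365 = 6745.2 kWh
Annual savings = 6745.2 × €0.103 = €694.76
Payback = €13,400 / €694.76 = 19.3 years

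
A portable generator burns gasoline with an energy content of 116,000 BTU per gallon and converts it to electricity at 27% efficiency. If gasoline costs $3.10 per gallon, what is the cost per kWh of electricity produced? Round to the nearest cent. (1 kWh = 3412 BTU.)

$0.34

Electrical output per gallon = 116,000 BTU × 0.27 / 3412 BTU/kWh = 9.179 kWh
Cost per kWh = $3.10 / 9.179 kWh = $0.338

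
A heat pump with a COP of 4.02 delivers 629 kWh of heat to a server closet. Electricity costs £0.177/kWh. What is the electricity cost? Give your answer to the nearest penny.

Electrical input = 629 kWh / 4.02 = 156.5 kWh
Cost = 156.5 × £0.177/kWh = £27.69

£27.69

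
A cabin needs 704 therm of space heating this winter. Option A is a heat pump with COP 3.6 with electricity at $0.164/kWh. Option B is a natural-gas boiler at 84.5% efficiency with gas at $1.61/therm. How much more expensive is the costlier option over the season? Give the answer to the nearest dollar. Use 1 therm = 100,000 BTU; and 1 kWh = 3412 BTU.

Heat load = 704 therm × 100,000 = 70,400,000 BTU
Gas: input = 70,400,000 / 0.845 = 83,313,609 BTU = 833.1 therm → 833.1 × $1.61 = $1,341.35
Heat pump: 70,400,000 BTU / 3412 = 20,630 kWh heat; / 3.6 = 5,731 kWh in → × $0.164 = $939.95
Difference = |$1,341.35 − $939.95| = $401.40 ≈ $401

$401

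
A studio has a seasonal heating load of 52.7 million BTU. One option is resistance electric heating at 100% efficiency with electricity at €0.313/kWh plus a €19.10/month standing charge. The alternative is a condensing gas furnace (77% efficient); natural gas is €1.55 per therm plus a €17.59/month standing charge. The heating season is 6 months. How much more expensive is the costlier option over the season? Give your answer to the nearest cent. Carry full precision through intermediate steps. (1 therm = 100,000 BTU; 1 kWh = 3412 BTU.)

Heat load = 52.7 × 10⁶ BTU = 52,700,000 BTU
Gas: input = 52,700,000 / 0.77 = 68,441,558 BTU = 684.4 therm → 684.4 × €1.55 = €1,060.84; + 6 × €17.59 standing = €1,166.38
Electric: 52,700,000 BTU / 3412 = 15,450 kWh → × €0.313 = €4,834.44; + 6 × €19.10 standing = €4,949.04
Difference = |€1,166.38 − €4,949.04| = €3,782.65

€3782.65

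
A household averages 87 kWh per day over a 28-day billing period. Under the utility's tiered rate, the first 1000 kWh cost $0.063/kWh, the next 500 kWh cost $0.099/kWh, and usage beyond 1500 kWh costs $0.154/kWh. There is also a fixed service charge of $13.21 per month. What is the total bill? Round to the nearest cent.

$269.85

Usage = 87 kWh/day × 28 days = 2436 kWh
First 1000 kWh × $0.063 = $63.00
Next 500 kWh × $0.099 = $49.50
Remaining 936 kWh × $0.154 = $144.14
Energy charge = $256.64; + service $13.21 = $269.85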